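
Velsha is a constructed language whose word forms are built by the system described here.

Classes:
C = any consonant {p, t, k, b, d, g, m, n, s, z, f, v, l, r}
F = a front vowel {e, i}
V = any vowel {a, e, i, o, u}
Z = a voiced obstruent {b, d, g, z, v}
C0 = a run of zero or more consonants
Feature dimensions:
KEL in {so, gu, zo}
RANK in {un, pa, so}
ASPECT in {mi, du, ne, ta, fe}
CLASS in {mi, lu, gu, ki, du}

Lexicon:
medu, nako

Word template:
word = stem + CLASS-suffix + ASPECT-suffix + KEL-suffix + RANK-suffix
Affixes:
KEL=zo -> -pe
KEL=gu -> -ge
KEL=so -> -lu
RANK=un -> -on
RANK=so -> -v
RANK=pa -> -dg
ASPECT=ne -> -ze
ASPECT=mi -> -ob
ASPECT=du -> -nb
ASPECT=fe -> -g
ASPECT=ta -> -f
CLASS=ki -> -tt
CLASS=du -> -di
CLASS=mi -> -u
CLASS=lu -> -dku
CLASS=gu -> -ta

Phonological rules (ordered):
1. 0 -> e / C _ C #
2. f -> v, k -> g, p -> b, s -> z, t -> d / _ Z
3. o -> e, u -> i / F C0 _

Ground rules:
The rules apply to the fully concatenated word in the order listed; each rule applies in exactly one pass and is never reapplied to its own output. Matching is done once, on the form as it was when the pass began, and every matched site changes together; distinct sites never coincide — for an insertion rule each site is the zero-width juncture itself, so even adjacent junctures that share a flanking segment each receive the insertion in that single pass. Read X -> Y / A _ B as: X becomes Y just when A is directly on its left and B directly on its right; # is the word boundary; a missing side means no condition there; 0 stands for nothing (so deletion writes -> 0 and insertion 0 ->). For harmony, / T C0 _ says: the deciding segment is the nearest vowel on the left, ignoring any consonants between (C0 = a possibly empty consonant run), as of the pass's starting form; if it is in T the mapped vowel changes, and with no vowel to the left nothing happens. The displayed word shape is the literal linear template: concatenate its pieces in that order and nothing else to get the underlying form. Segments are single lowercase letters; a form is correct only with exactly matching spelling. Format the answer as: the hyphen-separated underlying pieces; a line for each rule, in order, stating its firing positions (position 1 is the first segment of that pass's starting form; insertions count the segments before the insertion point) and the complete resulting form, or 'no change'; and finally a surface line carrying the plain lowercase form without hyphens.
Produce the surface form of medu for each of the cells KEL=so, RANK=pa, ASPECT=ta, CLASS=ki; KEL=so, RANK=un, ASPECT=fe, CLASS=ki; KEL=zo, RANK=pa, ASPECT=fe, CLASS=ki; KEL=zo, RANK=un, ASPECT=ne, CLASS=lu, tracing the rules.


cell KEL=so, RANK=pa, ASPECT=ta, CLASS=ki:
underlying: medu-tt-f-lu-dg
1. 0 -> e / C _ C #: inserts after position(s) 10: meduttfludeg
2. f -> v, k -> g, p -> b, s -> z, t -> d / _ Z: no change
3. o -> e, u -> i / F C0 _: fires at position(s) 4: medittfludeg
surface: medittfludeg

cell KEL=so, RANK=un, ASPECT=fe, CLASS=ki:
underlying: medu-tt-g-lu-on
1. 0 -> e / C _ C #: no change
2. f -> v, k -> g, p -> b, s -> z, t -> d / _ Z: fires at position(s) 6: medutdgluon
3. o -> e, u -> i / F C0 _: fires at position(s) 4: meditdgluon
surface: meditdgluon

cell KEL=zo, RANK=pa, ASPECT=fe, CLASS=ki:
underlying: medu-tt-g-pe-dg
1. 0 -> e / C _ C #: inserts after position(s) 10: meduttgpedeg
2. f -> v, k -> g, p -> b, s -> z, t -> d / _ Z: fires at position(s) 6: medutdgpedeg
3. o -> e, u -> i / F C0 _: fires at position(s) 4: meditdgpedeg
surface: meditdgpedeg

cell KEL=zo, RANK=un, ASPECT=ne, CLASS=lu:
underlying: medu-dku-ze-pe-on
1. 0 -> e / C _ C #: no change
2. f -> v, k -> g, p -> b, s -> z, t -> d / _ Z: no change
3. o -> e, u -> i / F C0 _: fires at position(s) 4, 12: medidkuzepeen
surface: medidkuzepeen


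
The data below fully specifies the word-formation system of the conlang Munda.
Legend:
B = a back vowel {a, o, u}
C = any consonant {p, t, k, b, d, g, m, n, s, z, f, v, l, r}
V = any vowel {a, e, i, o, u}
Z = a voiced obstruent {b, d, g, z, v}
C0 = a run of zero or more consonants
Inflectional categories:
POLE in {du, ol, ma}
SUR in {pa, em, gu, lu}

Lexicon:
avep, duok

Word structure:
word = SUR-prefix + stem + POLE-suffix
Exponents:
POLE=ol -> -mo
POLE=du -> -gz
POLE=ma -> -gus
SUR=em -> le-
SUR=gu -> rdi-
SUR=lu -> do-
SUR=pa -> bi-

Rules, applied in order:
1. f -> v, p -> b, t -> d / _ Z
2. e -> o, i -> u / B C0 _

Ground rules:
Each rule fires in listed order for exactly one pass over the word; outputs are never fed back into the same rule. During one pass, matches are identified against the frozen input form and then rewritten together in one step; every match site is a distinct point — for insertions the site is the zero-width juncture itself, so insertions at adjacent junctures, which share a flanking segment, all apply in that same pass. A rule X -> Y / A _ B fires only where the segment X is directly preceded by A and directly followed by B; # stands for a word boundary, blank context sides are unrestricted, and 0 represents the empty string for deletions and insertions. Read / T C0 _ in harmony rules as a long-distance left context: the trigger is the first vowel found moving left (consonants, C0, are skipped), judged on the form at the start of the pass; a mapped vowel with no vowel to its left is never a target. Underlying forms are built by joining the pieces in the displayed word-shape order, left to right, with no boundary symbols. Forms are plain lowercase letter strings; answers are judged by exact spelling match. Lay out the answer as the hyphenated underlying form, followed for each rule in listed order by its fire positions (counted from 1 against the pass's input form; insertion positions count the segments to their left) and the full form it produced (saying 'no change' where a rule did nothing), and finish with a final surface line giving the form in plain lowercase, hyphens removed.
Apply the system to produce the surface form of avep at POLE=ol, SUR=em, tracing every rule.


underlying: le-avep-mo
1. f -> v, p -> b, t -> d / _ Z: no change
2. e -> o, i -> u / B C0 _: fires at position(s) 5: leavopmo
surface: leavopmo


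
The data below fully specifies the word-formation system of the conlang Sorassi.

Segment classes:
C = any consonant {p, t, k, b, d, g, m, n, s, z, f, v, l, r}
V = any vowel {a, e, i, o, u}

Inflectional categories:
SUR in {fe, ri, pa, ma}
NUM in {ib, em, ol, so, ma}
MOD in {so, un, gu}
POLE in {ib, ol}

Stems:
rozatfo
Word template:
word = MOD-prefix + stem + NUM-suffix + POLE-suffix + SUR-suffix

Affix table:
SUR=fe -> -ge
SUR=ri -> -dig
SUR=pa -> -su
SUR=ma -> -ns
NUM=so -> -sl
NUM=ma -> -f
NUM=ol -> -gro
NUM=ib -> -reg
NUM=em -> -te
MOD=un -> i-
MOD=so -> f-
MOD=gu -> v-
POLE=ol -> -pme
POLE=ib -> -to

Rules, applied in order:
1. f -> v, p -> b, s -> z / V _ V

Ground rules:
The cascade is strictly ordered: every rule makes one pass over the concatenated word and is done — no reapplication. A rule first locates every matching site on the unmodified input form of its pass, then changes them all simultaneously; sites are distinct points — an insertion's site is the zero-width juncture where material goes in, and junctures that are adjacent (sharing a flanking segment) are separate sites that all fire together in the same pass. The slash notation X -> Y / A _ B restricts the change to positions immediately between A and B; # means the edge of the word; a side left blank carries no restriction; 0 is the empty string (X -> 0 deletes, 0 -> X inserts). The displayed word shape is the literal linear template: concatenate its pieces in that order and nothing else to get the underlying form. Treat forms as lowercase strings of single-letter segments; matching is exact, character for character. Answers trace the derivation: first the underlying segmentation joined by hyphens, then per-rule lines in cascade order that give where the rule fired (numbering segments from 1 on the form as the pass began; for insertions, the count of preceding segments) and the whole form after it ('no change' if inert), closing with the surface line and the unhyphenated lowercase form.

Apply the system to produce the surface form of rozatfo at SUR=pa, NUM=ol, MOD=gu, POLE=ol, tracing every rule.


underlying: v-rozatfo-gro-pme-su
1. f -> v, p -> b, s -> z / V _ V: fires at position(s) 15: vrozatfogropmezu
surface: vrozatfogropmezu


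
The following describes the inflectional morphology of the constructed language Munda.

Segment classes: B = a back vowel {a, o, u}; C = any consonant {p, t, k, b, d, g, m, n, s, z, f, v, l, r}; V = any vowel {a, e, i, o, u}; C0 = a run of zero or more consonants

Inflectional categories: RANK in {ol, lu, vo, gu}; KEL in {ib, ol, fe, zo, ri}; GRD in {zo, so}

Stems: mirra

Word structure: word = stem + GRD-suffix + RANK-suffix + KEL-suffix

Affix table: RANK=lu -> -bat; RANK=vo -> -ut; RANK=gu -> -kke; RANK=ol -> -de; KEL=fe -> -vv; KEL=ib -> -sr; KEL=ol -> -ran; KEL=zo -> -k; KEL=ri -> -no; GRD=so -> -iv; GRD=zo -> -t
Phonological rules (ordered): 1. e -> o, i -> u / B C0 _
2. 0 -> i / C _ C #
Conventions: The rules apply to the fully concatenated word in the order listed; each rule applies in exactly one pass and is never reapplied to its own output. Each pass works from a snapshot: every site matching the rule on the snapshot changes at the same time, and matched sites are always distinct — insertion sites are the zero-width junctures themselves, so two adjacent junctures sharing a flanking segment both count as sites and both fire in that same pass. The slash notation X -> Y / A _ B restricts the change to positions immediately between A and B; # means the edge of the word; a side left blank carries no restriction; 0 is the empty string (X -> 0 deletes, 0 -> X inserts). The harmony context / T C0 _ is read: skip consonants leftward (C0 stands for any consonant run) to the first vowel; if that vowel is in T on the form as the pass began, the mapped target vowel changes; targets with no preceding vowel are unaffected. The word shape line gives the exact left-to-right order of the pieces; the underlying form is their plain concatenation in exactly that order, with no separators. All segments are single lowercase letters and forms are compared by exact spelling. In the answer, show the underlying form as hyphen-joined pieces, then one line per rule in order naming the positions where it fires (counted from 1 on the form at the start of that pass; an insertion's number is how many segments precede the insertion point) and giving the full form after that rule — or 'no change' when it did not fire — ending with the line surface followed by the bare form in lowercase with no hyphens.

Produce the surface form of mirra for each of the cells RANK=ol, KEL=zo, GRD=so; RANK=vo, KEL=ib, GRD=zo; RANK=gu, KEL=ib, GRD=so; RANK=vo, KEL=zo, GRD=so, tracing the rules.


cell RANK=ol, KEL=zo, GRD=so:
underlying: mirra-iv-de-k
1. e -> o, i -> u / B C0 _: fires at position(s) 6: mirrauvdek
2. 0 -> i / C _ C #: no change
surface: mirrauvdek

cell RANK=vo, KEL=ib, GRD=zo:
underlying: mirra-t-ut-sr
1. e -> o, i -> u / B C0 _: no change
2. 0 -> i / C _ C #: inserts after position(s) 9: mirratutsir
surface: mirratutsir

cell RANK=gu, KEL=ib, GRD=so:
underlying: mirra-iv-kke-sr
1. e -> o, i -> u / B C0 _: fires at position(s) 6: mirrauvkkesr
2. 0 -> i / C _ C #: inserts after position(s) 11: mirrauvkkesir
surface: mirrauvkkesir

cell RANK=vo, KEL=zo, GRD=so:
underlying: mirra-iv-ut-k
1. e -> o, i -> u / B C0 _: fires at position(s) 6: mirrauvutk
2. 0 -> i / C _ C #: inserts after position(s) 9: mirrauvutik
surface: mirrauvutik


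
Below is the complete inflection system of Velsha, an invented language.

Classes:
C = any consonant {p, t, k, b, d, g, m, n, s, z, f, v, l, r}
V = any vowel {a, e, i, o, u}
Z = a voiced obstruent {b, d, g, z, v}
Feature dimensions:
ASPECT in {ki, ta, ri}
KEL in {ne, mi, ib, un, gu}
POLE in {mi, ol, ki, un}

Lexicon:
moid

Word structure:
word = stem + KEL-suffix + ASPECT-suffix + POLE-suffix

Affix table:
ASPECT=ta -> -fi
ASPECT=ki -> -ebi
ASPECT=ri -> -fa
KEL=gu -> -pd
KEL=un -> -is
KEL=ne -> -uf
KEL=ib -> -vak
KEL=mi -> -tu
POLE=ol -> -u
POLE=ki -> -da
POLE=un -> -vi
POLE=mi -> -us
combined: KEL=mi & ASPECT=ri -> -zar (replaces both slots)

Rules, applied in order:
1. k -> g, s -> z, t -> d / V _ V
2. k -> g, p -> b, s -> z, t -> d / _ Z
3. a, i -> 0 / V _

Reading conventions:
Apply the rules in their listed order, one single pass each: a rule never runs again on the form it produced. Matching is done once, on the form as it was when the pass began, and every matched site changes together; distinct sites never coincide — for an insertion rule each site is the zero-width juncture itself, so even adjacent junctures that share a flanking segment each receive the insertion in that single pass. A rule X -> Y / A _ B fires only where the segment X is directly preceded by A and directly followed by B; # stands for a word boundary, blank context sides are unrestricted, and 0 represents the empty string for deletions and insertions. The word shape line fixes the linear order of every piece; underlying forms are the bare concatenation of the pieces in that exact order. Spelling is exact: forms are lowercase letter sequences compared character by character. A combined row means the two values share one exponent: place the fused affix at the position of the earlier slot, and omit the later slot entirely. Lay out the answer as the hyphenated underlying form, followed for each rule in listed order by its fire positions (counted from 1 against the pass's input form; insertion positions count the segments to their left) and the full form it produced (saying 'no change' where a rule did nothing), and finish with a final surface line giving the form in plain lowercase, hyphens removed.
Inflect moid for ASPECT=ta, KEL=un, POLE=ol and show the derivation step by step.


underlying: moid-is-fi-u
1. k -> g, s -> z, t -> d / V _ V: no change
2. k -> g, p -> b, s -> z, t -> d / _ Z: no change
3. a, i -> 0 / V _: fires at position(s) 3: modisfiu
surface: modisfiu


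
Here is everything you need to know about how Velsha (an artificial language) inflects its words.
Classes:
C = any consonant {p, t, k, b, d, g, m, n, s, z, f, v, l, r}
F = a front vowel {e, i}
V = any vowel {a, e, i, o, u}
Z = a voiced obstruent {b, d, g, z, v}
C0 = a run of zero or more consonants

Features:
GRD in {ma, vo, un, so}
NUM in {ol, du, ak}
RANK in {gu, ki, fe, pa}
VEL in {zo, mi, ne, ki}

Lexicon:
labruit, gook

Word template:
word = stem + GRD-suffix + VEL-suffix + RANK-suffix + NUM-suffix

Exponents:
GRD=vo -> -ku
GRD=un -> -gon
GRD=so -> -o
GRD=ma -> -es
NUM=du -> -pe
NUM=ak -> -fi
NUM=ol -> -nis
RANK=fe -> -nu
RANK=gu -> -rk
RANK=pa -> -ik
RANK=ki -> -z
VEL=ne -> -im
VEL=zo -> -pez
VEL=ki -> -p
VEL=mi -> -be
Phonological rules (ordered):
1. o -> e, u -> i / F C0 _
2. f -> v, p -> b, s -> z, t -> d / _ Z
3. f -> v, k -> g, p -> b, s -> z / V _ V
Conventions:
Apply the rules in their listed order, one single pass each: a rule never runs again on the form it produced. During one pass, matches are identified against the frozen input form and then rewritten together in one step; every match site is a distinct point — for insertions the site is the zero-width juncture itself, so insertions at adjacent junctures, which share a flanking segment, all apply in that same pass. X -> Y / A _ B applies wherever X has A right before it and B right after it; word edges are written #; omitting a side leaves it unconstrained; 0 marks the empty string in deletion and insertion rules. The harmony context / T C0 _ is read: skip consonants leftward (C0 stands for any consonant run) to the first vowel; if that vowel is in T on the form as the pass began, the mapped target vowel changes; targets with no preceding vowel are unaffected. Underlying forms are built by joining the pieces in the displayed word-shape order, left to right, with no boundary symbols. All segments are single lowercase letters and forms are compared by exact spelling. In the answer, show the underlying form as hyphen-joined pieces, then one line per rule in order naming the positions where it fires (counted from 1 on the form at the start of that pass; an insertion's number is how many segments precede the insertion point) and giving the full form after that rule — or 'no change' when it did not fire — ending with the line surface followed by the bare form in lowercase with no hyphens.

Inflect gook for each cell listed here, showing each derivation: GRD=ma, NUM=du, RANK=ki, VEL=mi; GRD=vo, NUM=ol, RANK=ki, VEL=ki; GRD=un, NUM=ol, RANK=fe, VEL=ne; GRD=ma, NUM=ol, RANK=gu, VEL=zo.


cell GRD=ma, NUM=du, RANK=ki, VEL=mi:
underlying: gook-es-be-z-pe
1. o -> e, u -> i / F C0 _: no change
2. f -> v, p -> b, s -> z, t -> d / _ Z: fires at position(s) 6: gookezbezpe
3. f -> v, k -> g, p -> b, s -> z / V _ V: fires at position(s) 4: googezbezpe
surface: googezbezpe

cell GRD=vo, NUM=ol, RANK=ki, VEL=ki:
underlying: gook-ku-p-z-nis
1. o -> e, u -> i / F C0 _: no change
2. f -> v, p -> b, s -> z, t -> d / _ Z: fires at position(s) 7: gookkubznis
3. f -> v, k -> g, p -> b, s -> z / V _ V: no change
surface: gookkubznis

cell GRD=un, NUM=ol, RANK=fe, VEL=ne:
underlying: gook-gon-im-nu-nis
1. o -> e, u -> i / F C0 _: fires at position(s) 11: gookgonimninis
2. f -> v, p -> b, s -> z, t -> d / _ Z: no change
3. f -> v, k -> g, p -> b, s -> z / V _ V: no change
surface: gookgonimninis

cell GRD=ma, NUM=ol, RANK=gu, VEL=zo:
underlying: gook-es-pez-rk-nis
1. o -> e, u -> i / F C0 _: no change
2. f -> v, p -> b, s -> z, t -> d / _ Z: no change
3. f -> v, k -> g, p -> b, s -> z / V _ V: fires at position(s) 4: googespezrknis
surface: googespezrknis


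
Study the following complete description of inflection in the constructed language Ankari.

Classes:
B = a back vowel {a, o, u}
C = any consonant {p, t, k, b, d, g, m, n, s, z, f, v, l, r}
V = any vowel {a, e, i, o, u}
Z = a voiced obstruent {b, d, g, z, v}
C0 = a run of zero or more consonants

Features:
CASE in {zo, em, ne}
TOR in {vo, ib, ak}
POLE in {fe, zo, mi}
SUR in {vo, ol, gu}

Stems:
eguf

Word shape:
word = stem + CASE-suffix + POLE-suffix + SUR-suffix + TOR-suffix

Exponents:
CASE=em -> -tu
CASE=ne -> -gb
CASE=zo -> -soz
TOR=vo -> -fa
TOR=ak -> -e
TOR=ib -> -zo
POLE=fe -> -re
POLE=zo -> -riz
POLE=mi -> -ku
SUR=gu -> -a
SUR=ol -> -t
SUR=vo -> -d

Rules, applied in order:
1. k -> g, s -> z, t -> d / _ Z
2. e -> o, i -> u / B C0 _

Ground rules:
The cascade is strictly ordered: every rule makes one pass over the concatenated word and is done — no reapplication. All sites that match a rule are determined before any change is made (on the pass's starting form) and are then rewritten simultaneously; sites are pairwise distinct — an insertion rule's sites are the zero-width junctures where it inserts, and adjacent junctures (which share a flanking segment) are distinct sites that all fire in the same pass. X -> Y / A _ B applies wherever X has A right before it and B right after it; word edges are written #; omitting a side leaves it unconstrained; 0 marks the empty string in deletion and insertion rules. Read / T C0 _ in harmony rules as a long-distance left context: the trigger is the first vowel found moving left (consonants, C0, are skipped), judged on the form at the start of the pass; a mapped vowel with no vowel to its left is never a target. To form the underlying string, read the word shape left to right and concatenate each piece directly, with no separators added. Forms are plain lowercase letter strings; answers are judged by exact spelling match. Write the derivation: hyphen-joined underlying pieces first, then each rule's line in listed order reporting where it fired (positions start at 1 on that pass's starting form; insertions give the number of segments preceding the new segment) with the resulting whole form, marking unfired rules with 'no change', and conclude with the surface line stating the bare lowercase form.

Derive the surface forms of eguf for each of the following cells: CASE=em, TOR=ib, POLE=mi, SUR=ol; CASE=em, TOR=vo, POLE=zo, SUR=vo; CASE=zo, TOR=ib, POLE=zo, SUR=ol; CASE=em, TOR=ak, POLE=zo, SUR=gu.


cell CASE=em, TOR=ib, POLE=mi, SUR=ol:
underlying: eguf-tu-ku-t-zo
1. k -> g, s -> z, t -> d / _ Z: fires at position(s) 9: eguftukudzo
2. e -> o, i -> u / B C0 _: no change
surface: eguftukudzo

cell CASE=em, TOR=vo, POLE=zo, SUR=vo:
underlying: eguf-tu-riz-d-fa
1. k -> g, s -> z, t -> d / _ Z: no change
2. e -> o, i -> u / B C0 _: fires at position(s) 8: egufturuzdfa
surface: egufturuzdfa

cell CASE=zo, TOR=ib, POLE=zo, SUR=ol:
underlying: eguf-soz-riz-t-zo
1. k -> g, s -> z, t -> d / _ Z: fires at position(s) 11: egufsozrizdzo
2. e -> o, i -> u / B C0 _: fires at position(s) 9: egufsozruzdzo
surface: egufsozruzdzo

cell CASE=em, TOR=ak, POLE=zo, SUR=gu:
underlying: eguf-tu-riz-a-e
1. k -> g, s -> z, t -> d / _ Z: no change
2. e -> o, i -> u / B C0 _: fires at position(s) 8, 11: egufturuzao
surface: egufturuzao


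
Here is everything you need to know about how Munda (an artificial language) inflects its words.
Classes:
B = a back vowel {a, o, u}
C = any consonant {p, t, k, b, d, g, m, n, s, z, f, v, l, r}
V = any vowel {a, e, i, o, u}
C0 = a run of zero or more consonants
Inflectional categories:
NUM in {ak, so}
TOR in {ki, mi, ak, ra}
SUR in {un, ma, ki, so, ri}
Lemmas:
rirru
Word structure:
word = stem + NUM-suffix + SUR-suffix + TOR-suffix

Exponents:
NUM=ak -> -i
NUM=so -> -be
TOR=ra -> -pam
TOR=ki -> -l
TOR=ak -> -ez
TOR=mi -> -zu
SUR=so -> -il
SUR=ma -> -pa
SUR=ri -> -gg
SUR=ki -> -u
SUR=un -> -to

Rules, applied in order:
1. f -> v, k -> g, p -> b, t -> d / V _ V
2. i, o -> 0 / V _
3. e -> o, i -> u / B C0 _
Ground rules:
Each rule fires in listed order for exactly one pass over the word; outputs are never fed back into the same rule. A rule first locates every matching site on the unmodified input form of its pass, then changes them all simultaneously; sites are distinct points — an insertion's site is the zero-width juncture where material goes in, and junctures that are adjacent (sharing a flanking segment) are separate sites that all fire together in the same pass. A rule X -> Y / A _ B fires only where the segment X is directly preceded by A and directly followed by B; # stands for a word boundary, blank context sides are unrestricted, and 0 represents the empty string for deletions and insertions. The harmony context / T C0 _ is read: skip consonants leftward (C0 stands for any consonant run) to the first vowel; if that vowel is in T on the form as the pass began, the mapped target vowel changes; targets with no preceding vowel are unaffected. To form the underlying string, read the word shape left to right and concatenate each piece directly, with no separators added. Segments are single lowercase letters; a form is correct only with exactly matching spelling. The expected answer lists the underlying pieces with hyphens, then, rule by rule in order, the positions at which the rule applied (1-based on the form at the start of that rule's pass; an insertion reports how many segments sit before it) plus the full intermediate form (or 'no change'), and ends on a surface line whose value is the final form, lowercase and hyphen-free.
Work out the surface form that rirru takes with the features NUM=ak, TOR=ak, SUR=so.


underlying: rirru-i-il-ez
1. f -> v, k -> g, p -> b, t -> d / V _ V: no change
2. i, o -> 0 / V _: fires at position(s) 6, 7: rirrulez
3. e -> o, i -> u / B C0 _: fires at position(s) 7: rirruloz
surface: rirruloz


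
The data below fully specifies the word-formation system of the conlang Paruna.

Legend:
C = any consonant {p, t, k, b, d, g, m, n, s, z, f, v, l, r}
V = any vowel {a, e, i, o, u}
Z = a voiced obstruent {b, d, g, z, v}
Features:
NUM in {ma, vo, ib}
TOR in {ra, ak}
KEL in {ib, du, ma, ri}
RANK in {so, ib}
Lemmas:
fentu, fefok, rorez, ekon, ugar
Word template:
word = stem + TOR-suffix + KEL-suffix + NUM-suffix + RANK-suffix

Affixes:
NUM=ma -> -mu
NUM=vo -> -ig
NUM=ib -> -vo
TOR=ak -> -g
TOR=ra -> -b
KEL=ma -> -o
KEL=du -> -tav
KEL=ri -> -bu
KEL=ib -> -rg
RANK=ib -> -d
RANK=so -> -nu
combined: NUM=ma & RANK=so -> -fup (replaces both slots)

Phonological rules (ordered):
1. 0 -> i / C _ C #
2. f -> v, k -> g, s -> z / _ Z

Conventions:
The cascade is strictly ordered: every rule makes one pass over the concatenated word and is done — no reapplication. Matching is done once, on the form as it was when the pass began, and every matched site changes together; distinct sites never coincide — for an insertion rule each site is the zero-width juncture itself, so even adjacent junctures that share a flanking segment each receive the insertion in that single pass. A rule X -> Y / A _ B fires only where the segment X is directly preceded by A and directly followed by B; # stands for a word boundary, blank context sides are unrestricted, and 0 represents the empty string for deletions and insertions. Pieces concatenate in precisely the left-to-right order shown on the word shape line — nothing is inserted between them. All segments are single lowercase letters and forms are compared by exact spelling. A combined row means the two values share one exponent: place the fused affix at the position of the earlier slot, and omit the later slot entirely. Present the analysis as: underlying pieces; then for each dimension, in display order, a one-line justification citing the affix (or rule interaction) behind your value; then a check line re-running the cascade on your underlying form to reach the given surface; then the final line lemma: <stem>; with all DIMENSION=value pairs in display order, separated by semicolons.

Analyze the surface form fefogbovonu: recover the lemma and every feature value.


underlying: fefok-b-o-vo-nu
NUM=ib - signalled by the affix -vo
TOR=ra - signalled by the affix -b
KEL=ma - signalled by the affix -o
RANK=so - signalled by the affix -nu
check: fefokbovonu -> fefokbovonu -> fefogbovonu
lemma: fefok; NUM=ib; TOR=ra; KEL=ma; RANK=so


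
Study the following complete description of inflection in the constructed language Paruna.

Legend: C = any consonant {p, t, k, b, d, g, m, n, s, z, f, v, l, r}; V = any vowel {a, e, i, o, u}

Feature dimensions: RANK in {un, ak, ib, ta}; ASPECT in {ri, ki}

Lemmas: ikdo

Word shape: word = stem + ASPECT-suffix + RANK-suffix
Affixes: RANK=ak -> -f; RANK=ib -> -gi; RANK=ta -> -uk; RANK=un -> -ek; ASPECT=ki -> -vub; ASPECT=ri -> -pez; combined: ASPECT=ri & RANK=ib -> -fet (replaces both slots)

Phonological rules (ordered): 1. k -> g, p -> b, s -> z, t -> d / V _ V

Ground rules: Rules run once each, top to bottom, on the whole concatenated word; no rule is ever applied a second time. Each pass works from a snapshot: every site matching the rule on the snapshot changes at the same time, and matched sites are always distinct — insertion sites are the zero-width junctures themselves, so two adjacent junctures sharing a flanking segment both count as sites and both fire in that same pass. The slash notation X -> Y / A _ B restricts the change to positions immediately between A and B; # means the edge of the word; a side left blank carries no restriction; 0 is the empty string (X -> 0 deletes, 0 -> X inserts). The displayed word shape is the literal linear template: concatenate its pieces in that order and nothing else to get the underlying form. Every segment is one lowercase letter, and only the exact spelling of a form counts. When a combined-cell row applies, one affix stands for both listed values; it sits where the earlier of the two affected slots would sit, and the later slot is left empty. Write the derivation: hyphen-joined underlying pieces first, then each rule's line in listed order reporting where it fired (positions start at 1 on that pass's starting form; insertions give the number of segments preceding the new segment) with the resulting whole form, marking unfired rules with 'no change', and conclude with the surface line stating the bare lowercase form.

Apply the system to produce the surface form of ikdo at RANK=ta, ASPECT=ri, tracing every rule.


underlying: ikdo-pez-uk
1. k -> g, p -> b, s -> z, t -> d / V _ V: fires at position(s) 5: ikdobezuk
surface: ikdobezuk


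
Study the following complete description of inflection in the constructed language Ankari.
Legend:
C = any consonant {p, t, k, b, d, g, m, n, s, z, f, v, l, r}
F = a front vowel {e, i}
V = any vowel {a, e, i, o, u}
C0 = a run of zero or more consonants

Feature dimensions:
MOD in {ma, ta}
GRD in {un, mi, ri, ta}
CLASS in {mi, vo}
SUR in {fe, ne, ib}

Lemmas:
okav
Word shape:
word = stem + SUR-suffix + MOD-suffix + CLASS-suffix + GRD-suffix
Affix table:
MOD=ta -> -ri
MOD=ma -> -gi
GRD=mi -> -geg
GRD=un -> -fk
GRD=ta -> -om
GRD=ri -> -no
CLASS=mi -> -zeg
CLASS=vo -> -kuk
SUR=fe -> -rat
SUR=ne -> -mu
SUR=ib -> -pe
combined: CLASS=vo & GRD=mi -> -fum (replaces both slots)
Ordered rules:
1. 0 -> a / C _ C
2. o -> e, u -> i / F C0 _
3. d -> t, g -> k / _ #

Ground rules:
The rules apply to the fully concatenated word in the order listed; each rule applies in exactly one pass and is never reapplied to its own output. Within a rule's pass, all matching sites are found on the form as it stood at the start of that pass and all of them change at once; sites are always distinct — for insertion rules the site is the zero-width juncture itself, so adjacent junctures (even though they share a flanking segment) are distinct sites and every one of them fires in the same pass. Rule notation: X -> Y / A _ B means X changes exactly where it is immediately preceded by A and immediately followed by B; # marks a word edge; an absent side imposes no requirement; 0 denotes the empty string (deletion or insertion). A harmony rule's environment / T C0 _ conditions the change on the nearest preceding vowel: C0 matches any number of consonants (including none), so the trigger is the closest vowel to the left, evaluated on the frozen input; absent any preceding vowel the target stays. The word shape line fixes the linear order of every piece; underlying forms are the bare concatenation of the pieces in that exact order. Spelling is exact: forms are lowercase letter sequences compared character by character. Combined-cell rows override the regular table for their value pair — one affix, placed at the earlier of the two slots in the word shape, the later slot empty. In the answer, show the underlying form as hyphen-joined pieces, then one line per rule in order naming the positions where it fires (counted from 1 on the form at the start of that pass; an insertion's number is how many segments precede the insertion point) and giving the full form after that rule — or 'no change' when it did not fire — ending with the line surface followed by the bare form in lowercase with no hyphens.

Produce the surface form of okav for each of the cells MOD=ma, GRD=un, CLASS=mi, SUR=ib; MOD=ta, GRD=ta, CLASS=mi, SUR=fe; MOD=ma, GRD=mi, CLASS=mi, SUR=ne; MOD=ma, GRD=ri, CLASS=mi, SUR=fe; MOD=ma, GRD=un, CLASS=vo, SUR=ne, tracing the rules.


cell MOD=ma, GRD=un, CLASS=mi, SUR=ib:
underlying: okav-pe-gi-zeg-fk
1. 0 -> a / C _ C: inserts after position(s) 4, 11, 12: okavapegizegafak
2. o -> e, u -> i / F C0 _: no change
3. d -> t, g -> k / _ #: no change
surface: okavapegizegafak

cell MOD=ta, GRD=ta, CLASS=mi, SUR=fe:
underlying: okav-rat-ri-zeg-om
1. 0 -> a / C _ C: inserts after position(s) 4, 7: okavaratarizegom
2. o -> e, u -> i / F C0 _: fires at position(s) 15: okavaratarizegem
3. d -> t, g -> k / _ #: no change
surface: okavaratarizegem

cell MOD=ma, GRD=mi, CLASS=mi, SUR=ne:
underlying: okav-mu-gi-zeg-geg
1. 0 -> a / C _ C: inserts after position(s) 4, 11: okavamugizegageg
2. o -> e, u -> i / F C0 _: no change
3. d -> t, g -> k / _ #: fires at position(s) 16: okavamugizegagek
surface: okavamugizegagek

cell MOD=ma, GRD=ri, CLASS=mi, SUR=fe:
underlying: okav-rat-gi-zeg-no
1. 0 -> a / C _ C: inserts after position(s) 4, 7, 12: okavaratagizegano
2. o -> e, u -> i / F C0 _: no change
3. d -> t, g -> k / _ #: no change
surface: okavaratagizegano

cell MOD=ma, GRD=un, CLASS=vo, SUR=ne:
underlying: okav-mu-gi-kuk-fk
1. 0 -> a / C _ C: inserts after position(s) 4, 11, 12: okavamugikukafak
2. o -> e, u -> i / F C0 _: fires at position(s) 11: okavamugikikafak
3. d -> t, g -> k / _ #: no change
surface: okavamugikikafak


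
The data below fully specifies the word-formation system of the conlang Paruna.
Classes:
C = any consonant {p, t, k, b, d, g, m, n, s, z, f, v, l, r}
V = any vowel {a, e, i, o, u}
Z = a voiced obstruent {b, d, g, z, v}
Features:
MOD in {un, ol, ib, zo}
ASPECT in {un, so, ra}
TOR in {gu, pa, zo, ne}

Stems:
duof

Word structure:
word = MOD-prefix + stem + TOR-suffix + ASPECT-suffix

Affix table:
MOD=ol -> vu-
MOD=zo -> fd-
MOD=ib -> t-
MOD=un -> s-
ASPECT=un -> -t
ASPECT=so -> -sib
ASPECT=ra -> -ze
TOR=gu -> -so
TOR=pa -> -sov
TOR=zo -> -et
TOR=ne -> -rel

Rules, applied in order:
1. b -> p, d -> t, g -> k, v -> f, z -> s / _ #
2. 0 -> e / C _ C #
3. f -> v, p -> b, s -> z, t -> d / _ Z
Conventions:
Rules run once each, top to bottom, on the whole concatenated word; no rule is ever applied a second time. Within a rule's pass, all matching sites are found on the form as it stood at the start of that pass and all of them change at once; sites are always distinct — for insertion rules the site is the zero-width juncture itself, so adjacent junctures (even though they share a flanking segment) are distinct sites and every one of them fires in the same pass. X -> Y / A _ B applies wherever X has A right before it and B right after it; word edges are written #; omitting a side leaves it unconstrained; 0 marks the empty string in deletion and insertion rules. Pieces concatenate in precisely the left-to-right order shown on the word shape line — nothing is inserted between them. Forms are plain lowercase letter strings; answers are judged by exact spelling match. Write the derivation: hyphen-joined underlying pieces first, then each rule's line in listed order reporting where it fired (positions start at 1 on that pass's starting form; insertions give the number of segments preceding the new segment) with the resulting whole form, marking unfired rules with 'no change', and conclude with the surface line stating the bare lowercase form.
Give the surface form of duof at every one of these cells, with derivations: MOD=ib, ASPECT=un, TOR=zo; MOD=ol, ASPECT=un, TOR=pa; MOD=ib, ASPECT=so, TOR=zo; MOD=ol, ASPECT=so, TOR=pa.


cell MOD=ib, ASPECT=un, TOR=zo:
underlying: t-duof-et-t
1. b -> p, d -> t, g -> k, v -> f, z -> s / _ #: no change
2. 0 -> e / C _ C #: inserts after position(s) 7: tduofetet
3. f -> v, p -> b, s -> z, t -> d / _ Z: fires at position(s) 1: dduofetet
surface: dduofetet

cell MOD=ol, ASPECT=un, TOR=pa:
underlying: vu-duof-sov-t
1. b -> p, d -> t, g -> k, v -> f, z -> s / _ #: no change
2. 0 -> e / C _ C #: inserts after position(s) 9: vuduofsovet
3. f -> v, p -> b, s -> z, t -> d / _ Z: no change
surface: vuduofsovet

cell MOD=ib, ASPECT=so, TOR=zo:
underlying: t-duof-et-sib
1. b -> p, d -> t, g -> k, v -> f, z -> s / _ #: fires at position(s) 10: tduofetsip
2. 0 -> e / C _ C #: no change
3. f -> v, p -> b, s -> z, t -> d / _ Z: fires at position(s) 1: dduofetsip
surface: dduofetsip

cell MOD=ol, ASPECT=so, TOR=pa:
underlying: vu-duof-sov-sib
1. b -> p, d -> t, g -> k, v -> f, z -> s / _ #: fires at position(s) 12: vuduofsovsip
2. 0 -> e / C _ C #: no change
3. f -> v, p -> b, s -> z, t -> d / _ Z: no change
surface: vuduofsovsip


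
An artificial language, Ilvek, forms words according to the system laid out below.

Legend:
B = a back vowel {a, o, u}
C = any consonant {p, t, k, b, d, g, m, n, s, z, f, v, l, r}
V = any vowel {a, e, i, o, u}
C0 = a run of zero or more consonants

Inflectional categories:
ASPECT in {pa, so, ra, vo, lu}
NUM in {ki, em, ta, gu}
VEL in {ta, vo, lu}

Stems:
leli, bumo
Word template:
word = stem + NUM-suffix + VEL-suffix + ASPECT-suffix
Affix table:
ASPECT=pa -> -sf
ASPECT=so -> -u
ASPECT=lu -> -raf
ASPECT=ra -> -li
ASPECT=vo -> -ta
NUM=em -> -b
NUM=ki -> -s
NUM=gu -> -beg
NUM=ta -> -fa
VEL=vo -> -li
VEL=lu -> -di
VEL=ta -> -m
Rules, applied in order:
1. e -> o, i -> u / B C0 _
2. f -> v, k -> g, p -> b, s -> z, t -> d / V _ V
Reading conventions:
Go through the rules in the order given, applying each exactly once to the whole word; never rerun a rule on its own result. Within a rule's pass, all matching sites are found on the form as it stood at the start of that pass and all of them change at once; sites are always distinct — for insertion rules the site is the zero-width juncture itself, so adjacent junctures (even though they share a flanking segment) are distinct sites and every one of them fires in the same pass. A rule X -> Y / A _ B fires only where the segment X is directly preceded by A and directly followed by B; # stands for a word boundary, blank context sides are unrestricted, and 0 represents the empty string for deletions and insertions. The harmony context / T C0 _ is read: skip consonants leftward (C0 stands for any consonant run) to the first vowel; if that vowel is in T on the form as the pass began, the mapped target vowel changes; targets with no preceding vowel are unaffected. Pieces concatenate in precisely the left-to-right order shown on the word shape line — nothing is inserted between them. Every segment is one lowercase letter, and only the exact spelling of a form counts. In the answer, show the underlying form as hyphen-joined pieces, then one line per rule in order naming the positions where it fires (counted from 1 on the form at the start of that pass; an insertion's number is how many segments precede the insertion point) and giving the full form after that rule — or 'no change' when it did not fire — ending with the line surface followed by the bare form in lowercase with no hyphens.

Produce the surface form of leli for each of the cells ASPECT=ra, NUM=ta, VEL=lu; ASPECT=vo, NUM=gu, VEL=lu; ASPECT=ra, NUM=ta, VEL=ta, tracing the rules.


cell ASPECT=ra, NUM=ta, VEL=lu:
underlying: leli-fa-di-li
1. e -> o, i -> u / B C0 _: fires at position(s) 8: lelifaduli
2. f -> v, k -> g, p -> b, s -> z, t -> d / V _ V: fires at position(s) 5: lelivaduli
surface: lelivaduli

cell ASPECT=vo, NUM=gu, VEL=lu:
underlying: leli-beg-di-ta
1. e -> o, i -> u / B C0 _: no change
2. f -> v, k -> g, p -> b, s -> z, t -> d / V _ V: fires at position(s) 10: lelibegdida
surface: lelibegdida

cell ASPECT=ra, NUM=ta, VEL=ta:
underlying: leli-fa-m-li
1. e -> o, i -> u / B C0 _: fires at position(s) 9: lelifamlu
2. f -> v, k -> g, p -> b, s -> z, t -> d / V _ V: fires at position(s) 5: lelivamlu
surface: lelivamlu


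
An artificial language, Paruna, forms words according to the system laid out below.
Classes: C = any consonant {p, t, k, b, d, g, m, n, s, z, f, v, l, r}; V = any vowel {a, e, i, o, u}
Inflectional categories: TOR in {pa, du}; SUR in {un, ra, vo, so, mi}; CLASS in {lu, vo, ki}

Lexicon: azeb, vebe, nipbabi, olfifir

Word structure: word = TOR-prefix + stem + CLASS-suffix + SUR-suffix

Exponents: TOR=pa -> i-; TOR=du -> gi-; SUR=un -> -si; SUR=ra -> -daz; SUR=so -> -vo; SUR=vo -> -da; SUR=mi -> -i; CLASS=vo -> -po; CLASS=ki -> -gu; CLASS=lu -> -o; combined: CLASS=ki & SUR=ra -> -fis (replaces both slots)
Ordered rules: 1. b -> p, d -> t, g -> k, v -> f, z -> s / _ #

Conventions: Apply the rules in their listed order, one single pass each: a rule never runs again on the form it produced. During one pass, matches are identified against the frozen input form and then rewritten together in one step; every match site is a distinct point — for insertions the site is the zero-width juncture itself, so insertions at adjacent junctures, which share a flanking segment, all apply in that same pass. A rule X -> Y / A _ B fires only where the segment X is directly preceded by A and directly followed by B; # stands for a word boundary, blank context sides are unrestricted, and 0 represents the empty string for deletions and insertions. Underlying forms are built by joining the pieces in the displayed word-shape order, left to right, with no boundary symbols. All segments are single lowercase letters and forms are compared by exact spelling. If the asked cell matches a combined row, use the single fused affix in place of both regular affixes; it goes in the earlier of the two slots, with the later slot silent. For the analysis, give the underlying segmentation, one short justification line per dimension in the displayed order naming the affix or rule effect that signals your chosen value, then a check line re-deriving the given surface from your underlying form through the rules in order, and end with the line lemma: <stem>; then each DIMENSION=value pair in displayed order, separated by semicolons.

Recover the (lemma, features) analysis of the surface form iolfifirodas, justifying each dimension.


underlying: i-olfifir-o-daz
TOR=pa - signalled by the affix i-
SUR=ra - signalled by the affix -daz
CLASS=lu - signalled by the affix -o
check: iolfifirodaz -> iolfifirodas
lemma: olfifir; TOR=pa; SUR=ra; CLASS=lu
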